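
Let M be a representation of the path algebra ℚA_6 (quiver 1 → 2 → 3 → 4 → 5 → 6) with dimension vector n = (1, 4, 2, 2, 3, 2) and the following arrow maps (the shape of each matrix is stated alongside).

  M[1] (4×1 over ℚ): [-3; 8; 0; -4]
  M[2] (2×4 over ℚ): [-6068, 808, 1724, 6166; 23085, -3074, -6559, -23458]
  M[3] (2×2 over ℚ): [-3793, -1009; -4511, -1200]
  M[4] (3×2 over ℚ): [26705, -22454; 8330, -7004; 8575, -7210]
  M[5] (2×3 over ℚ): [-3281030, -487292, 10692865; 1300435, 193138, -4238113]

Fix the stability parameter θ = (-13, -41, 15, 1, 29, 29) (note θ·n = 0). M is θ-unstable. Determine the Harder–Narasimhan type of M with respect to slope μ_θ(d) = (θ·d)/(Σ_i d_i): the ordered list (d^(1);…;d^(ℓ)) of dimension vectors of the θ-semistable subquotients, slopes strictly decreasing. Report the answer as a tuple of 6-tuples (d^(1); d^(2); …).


Interval decomposition of M: I[1,6], I[2,2]^2, I[2,4], I[5,5], I[5,6].
HN type (ℓ=4): μ^(1)=29; μ^(2)=8; μ^(3)=-27; μ^(4)=-41

((0, 0, 0, 0, 3, 2); (0, 0, 2, 2, 0, 0); (1, 1, 0, 0, 0, 0); (0, 3, 0, 0, 0, 0))


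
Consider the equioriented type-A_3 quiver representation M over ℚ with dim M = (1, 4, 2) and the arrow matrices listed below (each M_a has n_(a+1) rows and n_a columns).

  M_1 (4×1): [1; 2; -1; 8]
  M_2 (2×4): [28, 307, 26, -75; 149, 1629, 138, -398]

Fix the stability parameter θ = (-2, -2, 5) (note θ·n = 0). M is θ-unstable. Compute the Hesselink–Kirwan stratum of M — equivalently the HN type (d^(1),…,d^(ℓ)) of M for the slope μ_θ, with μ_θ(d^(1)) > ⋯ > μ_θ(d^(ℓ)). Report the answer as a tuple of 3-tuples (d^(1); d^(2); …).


Interval decomposition of M: I[1,3], I[2,2]^2, I[2,3].
HN type (ℓ=2): μ^(1)=5; μ^(2)=-2

((0, 0, 2); (1, 4, 0))


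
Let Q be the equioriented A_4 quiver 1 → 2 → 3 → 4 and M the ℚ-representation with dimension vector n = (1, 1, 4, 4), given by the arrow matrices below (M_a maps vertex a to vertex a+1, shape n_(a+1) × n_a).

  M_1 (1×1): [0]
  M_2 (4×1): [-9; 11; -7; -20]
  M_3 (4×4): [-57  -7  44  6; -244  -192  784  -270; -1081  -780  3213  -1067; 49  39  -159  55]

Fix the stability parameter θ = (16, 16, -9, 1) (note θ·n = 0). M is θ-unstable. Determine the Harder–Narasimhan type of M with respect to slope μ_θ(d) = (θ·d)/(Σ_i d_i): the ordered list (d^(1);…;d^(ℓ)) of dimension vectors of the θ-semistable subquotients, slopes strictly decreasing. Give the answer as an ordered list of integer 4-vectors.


Interval decomposition of M: I[1,1], I[2,4], I[3,4]^3.
HN type (ℓ=4): μ^(1)=16; μ^(2)=8/3; μ^(3)=1; μ^(4)=-9

((1, 0, 0, 0); (0, 1, 1, 1); (0, 0, 0, 3); (0, 0, 3, 0))


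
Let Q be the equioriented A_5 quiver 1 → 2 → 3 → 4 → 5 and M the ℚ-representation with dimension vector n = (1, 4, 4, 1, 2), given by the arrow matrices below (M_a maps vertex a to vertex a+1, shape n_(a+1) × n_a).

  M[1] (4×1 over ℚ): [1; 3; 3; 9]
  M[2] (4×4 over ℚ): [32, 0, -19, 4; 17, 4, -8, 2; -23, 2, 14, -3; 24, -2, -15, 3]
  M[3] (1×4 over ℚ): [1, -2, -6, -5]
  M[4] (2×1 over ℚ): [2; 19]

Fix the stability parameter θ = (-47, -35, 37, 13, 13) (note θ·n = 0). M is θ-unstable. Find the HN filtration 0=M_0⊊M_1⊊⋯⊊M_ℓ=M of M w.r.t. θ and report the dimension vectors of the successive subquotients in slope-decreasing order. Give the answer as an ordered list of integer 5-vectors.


Interval decomposition of M: I[1,5], I[2,3]^3, I[5,5].
HN type (ℓ=5): μ^(1)=37; μ^(2)=21; μ^(3)=13; μ^(4)=-35; μ^(5)=-47

((0, 0, 3, 0, 0); (0, 0, 1, 1, 1); (0, 0, 0, 0, 1); (0, 4, 0, 0, 0); (1, 0, 0, 0, 0))


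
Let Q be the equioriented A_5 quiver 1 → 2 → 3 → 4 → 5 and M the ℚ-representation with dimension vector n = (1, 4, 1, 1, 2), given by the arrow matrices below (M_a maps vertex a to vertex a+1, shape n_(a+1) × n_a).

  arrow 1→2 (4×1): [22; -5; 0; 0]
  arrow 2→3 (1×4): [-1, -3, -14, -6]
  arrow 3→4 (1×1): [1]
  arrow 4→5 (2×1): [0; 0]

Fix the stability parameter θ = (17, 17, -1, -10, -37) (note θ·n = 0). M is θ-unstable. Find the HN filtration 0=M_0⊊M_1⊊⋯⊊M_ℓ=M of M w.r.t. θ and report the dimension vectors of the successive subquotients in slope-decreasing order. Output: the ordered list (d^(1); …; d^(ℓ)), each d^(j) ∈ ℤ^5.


Via rank(M_{q-1}∘⋯∘M_p): M ≅ I[1,4], I[2,2]^3, I[5,5]^2.
μ_θ-semistable layers: μ^(1)=17; μ^(2)=23/4; μ^(3)=-37

((0, 3, 0, 0, 0); (1, 1, 1, 1, 0); (0, 0, 0, 0, 2))


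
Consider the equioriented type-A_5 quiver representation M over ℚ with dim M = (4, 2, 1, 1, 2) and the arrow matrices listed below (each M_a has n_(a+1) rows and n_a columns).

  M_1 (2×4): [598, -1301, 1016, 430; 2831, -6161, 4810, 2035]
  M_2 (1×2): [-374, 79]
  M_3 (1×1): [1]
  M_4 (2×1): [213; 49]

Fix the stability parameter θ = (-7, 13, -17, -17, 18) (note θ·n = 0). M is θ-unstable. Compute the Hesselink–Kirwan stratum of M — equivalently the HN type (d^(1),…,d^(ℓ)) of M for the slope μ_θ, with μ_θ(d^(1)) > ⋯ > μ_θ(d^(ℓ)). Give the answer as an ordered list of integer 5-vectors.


Via rank(M_{q-1}∘⋯∘M_p): M ≅ I[1,1]^2, I[1,2], I[1,5], I[5,5].
μ_θ-semistable layers: μ^(1)=18; μ^(2)=13; μ^(3)=-7

((0, 0, 0, 0, 2); (0, 1, 0, 0, 0); (4, 1, 1, 1, 0))


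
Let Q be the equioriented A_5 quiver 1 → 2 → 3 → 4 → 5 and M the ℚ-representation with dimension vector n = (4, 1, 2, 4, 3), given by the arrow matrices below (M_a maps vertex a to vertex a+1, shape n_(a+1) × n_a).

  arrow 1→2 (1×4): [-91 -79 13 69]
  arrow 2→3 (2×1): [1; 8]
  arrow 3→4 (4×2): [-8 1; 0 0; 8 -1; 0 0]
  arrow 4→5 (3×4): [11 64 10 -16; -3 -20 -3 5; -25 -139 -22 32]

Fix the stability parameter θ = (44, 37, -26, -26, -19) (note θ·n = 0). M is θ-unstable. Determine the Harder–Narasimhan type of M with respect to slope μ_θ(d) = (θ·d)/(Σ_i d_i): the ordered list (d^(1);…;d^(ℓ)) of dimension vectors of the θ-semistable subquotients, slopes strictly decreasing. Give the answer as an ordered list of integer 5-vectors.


Interval decomposition of M: I[1,1]^3, I[1,3], I[3,5], I[4,4], I[4,5]^2.
HN type (ℓ=4): μ^(1)=44; μ^(2)=55/3; μ^(3)=-19; μ^(4)=-26

((3, 0, 0, 0, 0); (1, 1, 1, 0, 0); (0, 0, 0, 0, 3); (0, 0, 1, 4, 0))


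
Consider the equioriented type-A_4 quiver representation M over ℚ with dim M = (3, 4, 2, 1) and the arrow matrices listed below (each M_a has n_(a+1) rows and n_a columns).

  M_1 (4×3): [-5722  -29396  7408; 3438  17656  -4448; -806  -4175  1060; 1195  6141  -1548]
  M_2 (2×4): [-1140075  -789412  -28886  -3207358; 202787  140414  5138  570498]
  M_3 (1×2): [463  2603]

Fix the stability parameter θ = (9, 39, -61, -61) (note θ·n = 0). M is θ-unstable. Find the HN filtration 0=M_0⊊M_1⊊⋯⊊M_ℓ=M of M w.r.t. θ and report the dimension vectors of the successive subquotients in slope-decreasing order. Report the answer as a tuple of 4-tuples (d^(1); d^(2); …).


Via rank(M_{q-1}∘⋯∘M_p): M ≅ I[1,1], I[1,2]^2, I[2,3], I[2,4].
μ_θ-semistable layers: μ^(1)=39; μ^(2)=9; μ^(3)=-11; μ^(4)=-83/3

((0, 2, 0, 0); (3, 0, 0, 0); (0, 1, 1, 0); (0, 1, 1, 1))


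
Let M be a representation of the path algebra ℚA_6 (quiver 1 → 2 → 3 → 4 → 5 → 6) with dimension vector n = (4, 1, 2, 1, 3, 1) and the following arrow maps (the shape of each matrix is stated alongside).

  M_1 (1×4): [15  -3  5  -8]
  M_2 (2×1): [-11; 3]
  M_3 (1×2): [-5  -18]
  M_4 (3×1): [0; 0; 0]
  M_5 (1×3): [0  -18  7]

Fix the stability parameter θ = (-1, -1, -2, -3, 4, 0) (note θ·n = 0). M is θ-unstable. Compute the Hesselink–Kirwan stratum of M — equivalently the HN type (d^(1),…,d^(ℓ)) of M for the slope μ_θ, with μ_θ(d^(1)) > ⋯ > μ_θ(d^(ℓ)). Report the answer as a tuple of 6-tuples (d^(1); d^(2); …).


Barcode: M ≅ I[1,1]^3, I[1,4], I[3,3], I[5,5]^2, I[5,6]. HN layers by μ_θ (5 steps, strictly decreasing):
  μ^(1)=4; μ^(2)=2; μ^(3)=-1; μ^(4)=-7/4; μ^(5)=-2

((0, 0, 0, 0, 2, 0); (0, 0, 0, 0, 1, 1); (3, 0, 0, 0, 0, 0); (1, 1, 1, 1, 0, 0); (0, 0, 1, 0, 0, 0))


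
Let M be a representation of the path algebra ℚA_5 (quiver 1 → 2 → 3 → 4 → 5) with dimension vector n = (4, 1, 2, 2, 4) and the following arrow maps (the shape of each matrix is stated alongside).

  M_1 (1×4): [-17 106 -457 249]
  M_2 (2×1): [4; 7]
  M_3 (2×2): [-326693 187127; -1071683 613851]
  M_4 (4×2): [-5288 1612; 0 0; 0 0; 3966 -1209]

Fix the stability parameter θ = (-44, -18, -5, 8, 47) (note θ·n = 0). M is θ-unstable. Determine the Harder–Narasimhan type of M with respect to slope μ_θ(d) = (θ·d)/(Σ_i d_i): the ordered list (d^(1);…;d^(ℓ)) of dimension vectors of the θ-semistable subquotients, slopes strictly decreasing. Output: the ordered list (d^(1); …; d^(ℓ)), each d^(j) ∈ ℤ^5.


Via rank(M_{q-1}∘⋯∘M_p): M ≅ I[1,1]^3, I[1,5], I[3,4], I[5,5]^3.
μ_θ-semistable layers: μ^(1)=47; μ^(2)=8; μ^(3)=-5; μ^(4)=-18; μ^(5)=-44

((0, 0, 0, 0, 4); (0, 0, 0, 2, 0); (0, 0, 2, 0, 0); (0, 1, 0, 0, 0); (4, 0, 0, 0, 0))


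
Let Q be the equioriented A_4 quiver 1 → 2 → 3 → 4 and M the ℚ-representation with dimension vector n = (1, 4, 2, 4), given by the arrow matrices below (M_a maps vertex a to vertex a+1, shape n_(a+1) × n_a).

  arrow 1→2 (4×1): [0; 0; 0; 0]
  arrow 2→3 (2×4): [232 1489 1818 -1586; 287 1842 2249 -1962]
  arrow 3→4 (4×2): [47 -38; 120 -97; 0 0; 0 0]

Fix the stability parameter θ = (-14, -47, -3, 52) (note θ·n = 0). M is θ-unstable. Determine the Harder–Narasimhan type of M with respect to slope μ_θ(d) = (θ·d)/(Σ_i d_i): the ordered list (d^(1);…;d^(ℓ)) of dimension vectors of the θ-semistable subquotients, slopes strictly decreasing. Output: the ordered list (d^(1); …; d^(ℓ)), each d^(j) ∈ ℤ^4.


Interval decomposition of M: I[1,1], I[2,2]^2, I[2,4]^2, I[4,4]^2.
HN type (ℓ=4): μ^(1)=52; μ^(2)=-3; μ^(3)=-14; μ^(4)=-47

((0, 0, 0, 4); (0, 0, 2, 0); (1, 0, 0, 0); (0, 4, 0, 0))


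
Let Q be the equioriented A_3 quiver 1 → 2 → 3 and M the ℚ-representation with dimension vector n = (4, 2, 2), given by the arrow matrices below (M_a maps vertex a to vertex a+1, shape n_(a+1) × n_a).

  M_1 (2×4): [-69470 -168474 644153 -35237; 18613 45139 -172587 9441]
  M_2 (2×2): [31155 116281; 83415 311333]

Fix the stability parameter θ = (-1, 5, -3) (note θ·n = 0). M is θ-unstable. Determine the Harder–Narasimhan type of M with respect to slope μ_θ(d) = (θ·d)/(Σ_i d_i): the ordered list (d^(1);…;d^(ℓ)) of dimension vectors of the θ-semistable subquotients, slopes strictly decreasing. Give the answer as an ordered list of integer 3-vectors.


Interval decomposition of M: I[1,1]^2, I[1,2], I[1,3], I[3,3].
HN type (ℓ=4): μ^(1)=5; μ^(2)=1; μ^(3)=-1; μ^(4)=-3

((0, 1, 0); (0, 1, 1); (4, 0, 0); (0, 0, 1))


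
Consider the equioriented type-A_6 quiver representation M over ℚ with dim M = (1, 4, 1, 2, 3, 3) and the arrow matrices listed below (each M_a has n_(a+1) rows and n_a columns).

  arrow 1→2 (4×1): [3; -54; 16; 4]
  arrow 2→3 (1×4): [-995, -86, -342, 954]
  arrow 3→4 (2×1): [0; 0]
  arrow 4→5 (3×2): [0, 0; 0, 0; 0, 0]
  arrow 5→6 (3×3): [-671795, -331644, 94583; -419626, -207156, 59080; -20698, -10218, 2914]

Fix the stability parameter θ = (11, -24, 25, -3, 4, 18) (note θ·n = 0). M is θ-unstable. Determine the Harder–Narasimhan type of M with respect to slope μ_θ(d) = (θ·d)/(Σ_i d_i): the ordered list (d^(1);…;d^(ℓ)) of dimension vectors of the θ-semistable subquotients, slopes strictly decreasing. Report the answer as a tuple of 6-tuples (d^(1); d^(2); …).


Via rank(M_{q-1}∘⋯∘M_p): M ≅ I[1,3], I[2,2]^3, I[4,4]^2, I[5,6]^3.
μ_θ-semistable layers: μ^(1)=25; μ^(2)=18; μ^(3)=4; μ^(4)=-3; μ^(5)=-13/2; μ^(6)=-24

((0, 0, 1, 0, 0, 0); (0, 0, 0, 0, 0, 3); (0, 0, 0, 0, 3, 0); (0, 0, 0, 2, 0, 0); (1, 1, 0, 0, 0, 0); (0, 3, 0, 0, 0, 0))


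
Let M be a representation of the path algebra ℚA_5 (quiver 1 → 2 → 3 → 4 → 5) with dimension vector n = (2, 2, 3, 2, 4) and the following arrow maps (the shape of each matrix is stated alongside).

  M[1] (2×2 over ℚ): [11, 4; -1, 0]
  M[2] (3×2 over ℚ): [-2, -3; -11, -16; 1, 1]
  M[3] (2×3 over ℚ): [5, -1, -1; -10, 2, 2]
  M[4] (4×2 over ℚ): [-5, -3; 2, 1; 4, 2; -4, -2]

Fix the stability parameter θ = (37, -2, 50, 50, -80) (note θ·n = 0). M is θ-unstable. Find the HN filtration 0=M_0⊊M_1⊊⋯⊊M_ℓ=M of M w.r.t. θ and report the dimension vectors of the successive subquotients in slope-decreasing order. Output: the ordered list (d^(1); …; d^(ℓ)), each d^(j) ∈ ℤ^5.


Via rank(M_{q-1}∘⋯∘M_p): M ≅ I[1,3]^2, I[3,5], I[4,5], I[5,5]^2.
μ_θ-semistable layers: μ^(1)=50; μ^(2)=35/2; μ^(3)=20/3; μ^(4)=-15; μ^(5)=-80

((0, 0, 2, 0, 0); (2, 2, 0, 0, 0); (0, 0, 1, 1, 1); (0, 0, 0, 1, 1); (0, 0, 0, 0, 2))


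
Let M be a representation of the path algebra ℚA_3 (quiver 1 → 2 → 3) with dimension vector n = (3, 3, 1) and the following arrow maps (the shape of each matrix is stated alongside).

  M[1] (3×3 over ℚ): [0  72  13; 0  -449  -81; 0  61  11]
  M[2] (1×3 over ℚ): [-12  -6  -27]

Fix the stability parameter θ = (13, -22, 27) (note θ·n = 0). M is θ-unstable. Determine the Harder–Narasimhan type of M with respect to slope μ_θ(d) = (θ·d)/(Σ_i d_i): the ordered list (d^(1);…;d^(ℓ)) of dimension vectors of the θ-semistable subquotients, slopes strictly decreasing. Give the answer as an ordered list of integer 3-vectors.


Via rank(M_{q-1}∘⋯∘M_p): M ≅ I[1,1], I[1,2], I[1,3], I[2,2].
μ_θ-semistable layers: μ^(1)=27; μ^(2)=13; μ^(3)=-9/2; μ^(4)=-22

((0, 0, 1); (1, 0, 0); (2, 2, 0); (0, 1, 0))


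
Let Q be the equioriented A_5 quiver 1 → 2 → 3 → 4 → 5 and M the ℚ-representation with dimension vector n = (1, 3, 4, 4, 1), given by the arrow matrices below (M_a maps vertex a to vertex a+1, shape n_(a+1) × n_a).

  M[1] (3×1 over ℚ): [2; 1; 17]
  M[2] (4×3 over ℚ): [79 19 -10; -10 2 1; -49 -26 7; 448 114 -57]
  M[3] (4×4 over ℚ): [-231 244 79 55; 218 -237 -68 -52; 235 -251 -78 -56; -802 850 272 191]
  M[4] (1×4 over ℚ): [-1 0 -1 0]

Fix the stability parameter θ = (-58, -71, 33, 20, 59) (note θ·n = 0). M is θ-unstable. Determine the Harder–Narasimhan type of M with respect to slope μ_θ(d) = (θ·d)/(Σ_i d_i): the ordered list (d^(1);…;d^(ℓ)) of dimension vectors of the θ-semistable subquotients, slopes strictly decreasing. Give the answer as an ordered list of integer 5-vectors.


Via rank(M_{q-1}∘⋯∘M_p): M ≅ I[1,5], I[2,4]^2, I[3,4].
μ_θ-semistable layers: μ^(1)=59; μ^(2)=53/2; μ^(3)=-129/2; μ^(4)=-71

((0, 0, 0, 0, 1); (0, 0, 4, 4, 0); (1, 1, 0, 0, 0); (0, 2, 0, 0, 0))


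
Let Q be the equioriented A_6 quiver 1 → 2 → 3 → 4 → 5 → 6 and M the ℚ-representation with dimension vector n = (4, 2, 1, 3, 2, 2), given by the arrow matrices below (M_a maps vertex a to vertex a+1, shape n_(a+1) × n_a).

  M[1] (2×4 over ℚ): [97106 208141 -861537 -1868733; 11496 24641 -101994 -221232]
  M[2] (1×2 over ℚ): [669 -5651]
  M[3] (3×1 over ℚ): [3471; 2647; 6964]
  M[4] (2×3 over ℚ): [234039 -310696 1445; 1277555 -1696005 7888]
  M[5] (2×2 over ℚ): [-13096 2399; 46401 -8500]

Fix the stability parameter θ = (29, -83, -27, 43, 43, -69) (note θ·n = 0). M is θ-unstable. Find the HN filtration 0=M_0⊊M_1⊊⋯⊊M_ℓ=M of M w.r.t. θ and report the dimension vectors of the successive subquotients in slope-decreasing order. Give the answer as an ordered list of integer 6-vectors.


Barcode: M ≅ I[1,1]^2, I[1,2], I[1,6], I[4,4], I[4,6]. HN layers by μ_θ (4 steps, strictly decreasing):
  μ^(1)=43; μ^(2)=29; μ^(3)=17/3; μ^(4)=-27

((0, 0, 0, 1, 0, 0); (2, 0, 0, 0, 0, 0); (0, 0, 0, 2, 2, 2); (2, 2, 1, 0, 0, 0))


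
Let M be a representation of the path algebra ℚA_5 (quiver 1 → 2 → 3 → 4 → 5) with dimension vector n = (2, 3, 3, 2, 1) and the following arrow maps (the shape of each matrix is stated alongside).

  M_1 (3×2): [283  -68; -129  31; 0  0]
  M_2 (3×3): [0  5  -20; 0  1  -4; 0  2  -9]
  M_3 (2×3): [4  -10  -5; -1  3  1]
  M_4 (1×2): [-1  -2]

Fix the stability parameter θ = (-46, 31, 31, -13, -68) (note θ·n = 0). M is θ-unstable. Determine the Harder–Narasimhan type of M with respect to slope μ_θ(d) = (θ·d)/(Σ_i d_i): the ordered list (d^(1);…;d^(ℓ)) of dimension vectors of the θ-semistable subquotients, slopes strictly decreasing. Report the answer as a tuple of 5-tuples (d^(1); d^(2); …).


Barcode: M ≅ I[1,2], I[1,3], I[2,5], I[3,4]. HN layers by μ_θ (4 steps, strictly decreasing):
  μ^(1)=31; μ^(2)=9; μ^(3)=-19/4; μ^(4)=-46

((0, 2, 1, 0, 0); (0, 0, 1, 1, 0); (0, 1, 1, 1, 1); (2, 0, 0, 0, 0))


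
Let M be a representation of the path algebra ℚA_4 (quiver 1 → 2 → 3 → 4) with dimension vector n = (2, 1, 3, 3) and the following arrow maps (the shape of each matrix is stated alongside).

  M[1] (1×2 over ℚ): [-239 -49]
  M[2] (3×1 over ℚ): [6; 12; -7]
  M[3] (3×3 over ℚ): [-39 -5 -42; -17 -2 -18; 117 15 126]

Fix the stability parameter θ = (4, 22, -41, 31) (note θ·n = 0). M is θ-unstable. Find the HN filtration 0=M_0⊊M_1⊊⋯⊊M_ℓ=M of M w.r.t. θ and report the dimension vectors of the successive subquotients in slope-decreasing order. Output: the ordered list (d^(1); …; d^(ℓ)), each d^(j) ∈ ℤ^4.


Barcode: M ≅ I[1,1], I[1,3], I[3,4]^2, I[4,4]. HN layers by μ_θ (4 steps, strictly decreasing):
  μ^(1)=31; μ^(2)=4; μ^(3)=-5; μ^(4)=-41

((0, 0, 0, 3); (1, 0, 0, 0); (1, 1, 1, 0); (0, 0, 2, 0))


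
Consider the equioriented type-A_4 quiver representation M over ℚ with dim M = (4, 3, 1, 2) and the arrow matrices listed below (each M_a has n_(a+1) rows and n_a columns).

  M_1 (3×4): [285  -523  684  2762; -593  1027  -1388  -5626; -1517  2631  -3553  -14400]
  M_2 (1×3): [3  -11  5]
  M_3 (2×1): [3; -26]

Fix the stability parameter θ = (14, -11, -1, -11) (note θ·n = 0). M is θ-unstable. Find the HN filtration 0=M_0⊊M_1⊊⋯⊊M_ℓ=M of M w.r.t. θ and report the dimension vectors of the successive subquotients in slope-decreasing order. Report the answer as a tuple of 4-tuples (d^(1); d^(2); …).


Barcode: M ≅ I[1,1], I[1,2]^2, I[1,4], I[4,4]. HN layers by μ_θ (4 steps, strictly decreasing):
  μ^(1)=14; μ^(2)=3/2; μ^(3)=-9/4; μ^(4)=-11

((1, 0, 0, 0); (2, 2, 0, 0); (1, 1, 1, 1); (0, 0, 0, 1))


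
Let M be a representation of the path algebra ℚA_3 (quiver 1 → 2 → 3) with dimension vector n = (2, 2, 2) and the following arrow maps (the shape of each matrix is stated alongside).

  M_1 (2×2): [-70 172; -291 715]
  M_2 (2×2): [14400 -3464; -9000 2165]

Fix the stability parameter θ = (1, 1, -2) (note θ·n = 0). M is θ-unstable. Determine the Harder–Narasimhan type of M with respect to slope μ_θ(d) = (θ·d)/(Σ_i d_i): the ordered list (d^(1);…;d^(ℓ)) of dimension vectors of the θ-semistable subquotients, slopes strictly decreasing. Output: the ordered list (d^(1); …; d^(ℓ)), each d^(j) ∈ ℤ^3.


Interval decomposition of M: I[1,2], I[1,3], I[3,3].
HN type (ℓ=3): μ^(1)=1; μ^(2)=0; μ^(3)=-2

((1, 1, 0); (1, 1, 1); (0, 0, 1))


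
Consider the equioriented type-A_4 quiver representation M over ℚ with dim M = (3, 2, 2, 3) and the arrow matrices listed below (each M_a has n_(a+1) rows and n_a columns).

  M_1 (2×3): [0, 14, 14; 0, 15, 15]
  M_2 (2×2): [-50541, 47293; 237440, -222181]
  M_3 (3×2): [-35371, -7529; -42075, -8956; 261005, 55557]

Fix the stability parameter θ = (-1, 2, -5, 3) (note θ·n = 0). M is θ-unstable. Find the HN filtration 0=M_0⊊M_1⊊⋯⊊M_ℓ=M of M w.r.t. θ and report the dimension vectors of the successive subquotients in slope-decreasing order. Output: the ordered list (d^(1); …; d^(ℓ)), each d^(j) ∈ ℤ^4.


Barcode: M ≅ I[1,1]^2, I[1,4], I[2,4], I[4,4]. HN layers by μ_θ (4 steps, strictly decreasing):
  μ^(1)=3; μ^(2)=-1; μ^(3)=-4/3; μ^(4)=-3/2

((0, 0, 0, 3); (2, 0, 0, 0); (1, 1, 1, 0); (0, 1, 1, 0))


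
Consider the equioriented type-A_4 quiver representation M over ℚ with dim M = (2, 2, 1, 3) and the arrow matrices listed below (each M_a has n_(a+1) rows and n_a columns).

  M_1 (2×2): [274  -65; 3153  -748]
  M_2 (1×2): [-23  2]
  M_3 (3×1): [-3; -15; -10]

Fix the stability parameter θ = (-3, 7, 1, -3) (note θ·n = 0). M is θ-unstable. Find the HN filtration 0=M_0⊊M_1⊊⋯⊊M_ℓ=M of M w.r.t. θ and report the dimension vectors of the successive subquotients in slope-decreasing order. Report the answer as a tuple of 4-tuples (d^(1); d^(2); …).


Barcode: M ≅ I[1,2], I[1,4], I[4,4]^2. HN layers by μ_θ (3 steps, strictly decreasing):
  μ^(1)=7; μ^(2)=5/3; μ^(3)=-3

((0, 1, 0, 0); (0, 1, 1, 1); (2, 0, 0, 2))


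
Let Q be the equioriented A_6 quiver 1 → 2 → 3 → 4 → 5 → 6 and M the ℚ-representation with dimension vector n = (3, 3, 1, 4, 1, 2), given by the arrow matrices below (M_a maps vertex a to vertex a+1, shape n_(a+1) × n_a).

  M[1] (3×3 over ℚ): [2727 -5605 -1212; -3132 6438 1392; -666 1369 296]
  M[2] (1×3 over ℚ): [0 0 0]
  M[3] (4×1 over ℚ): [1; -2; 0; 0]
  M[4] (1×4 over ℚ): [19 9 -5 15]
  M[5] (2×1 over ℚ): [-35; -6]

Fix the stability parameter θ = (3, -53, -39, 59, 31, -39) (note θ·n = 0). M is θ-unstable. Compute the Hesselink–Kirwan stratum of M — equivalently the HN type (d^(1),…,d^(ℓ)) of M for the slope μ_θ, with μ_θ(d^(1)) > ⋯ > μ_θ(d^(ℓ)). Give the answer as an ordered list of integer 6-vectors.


Barcode: M ≅ I[1,1], I[1,2]^2, I[2,2], I[3,6], I[4,4]^3, I[6,6]. HN layers by μ_θ (6 steps, strictly decreasing):
  μ^(1)=59; μ^(2)=17; μ^(3)=3; μ^(4)=-25; μ^(5)=-39; μ^(6)=-53

((0, 0, 0, 3, 0, 0); (0, 0, 0, 1, 1, 1); (1, 0, 0, 0, 0, 0); (2, 2, 0, 0, 0, 0); (0, 0, 1, 0, 0, 1); (0, 1, 0, 0, 0, 0))


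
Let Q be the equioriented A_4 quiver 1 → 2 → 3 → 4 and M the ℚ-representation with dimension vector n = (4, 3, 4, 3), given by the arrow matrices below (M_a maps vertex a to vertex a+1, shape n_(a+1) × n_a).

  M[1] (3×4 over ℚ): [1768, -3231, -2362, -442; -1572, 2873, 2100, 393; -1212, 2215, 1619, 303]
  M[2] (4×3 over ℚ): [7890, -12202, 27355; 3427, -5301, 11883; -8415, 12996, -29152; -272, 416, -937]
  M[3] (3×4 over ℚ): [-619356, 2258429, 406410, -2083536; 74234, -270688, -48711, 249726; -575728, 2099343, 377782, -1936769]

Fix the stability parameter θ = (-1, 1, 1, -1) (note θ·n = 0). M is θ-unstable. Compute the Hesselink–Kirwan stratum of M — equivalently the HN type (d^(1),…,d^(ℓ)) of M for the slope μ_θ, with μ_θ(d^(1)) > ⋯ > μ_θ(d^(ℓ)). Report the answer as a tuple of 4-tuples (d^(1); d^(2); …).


Via rank(M_{q-1}∘⋯∘M_p): M ≅ I[1,1], I[1,4]^3, I[3,3].
μ_θ-semistable layers: μ^(1)=1; μ^(2)=1/3; μ^(3)=-1

((0, 0, 1, 0); (0, 3, 3, 3); (4, 0, 0, 0))


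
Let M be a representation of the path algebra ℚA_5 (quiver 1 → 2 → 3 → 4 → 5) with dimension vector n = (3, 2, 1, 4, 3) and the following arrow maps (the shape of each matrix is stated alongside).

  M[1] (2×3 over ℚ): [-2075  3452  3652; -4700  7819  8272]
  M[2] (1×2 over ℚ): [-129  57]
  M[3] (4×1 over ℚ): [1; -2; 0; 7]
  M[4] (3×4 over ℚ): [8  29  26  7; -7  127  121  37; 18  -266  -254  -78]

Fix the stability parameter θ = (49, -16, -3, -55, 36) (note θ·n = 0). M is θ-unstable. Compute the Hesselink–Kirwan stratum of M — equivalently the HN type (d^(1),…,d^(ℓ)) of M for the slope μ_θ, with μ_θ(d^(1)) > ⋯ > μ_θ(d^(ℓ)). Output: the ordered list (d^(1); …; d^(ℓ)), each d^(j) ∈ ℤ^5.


Barcode: M ≅ I[1,1], I[1,2], I[1,5], I[4,4]^2, I[4,5], I[5,5]. HN layers by μ_θ (5 steps, strictly decreasing):
  μ^(1)=49; μ^(2)=36; μ^(3)=33/2; μ^(4)=-25/4; μ^(5)=-55

((1, 0, 0, 0, 0); (0, 0, 0, 0, 3); (1, 1, 0, 0, 0); (1, 1, 1, 1, 0); (0, 0, 0, 3, 0))


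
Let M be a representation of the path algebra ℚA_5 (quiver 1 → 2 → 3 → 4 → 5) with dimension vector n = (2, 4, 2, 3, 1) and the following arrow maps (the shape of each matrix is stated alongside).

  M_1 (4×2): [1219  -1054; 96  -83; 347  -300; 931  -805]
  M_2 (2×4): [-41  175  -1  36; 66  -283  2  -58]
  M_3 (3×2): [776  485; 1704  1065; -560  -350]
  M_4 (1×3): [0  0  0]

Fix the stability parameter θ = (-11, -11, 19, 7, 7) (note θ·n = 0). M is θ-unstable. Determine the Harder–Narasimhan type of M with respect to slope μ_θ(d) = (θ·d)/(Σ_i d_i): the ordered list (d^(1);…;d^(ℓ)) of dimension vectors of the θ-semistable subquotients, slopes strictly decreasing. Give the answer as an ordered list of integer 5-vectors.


Via rank(M_{q-1}∘⋯∘M_p): M ≅ I[1,3], I[1,4], I[2,2]^2, I[4,4]^2, I[5,5].
μ_θ-semistable layers: μ^(1)=19; μ^(2)=13; μ^(3)=7; μ^(4)=-11

((0, 0, 1, 0, 0); (0, 0, 1, 1, 0); (0, 0, 0, 2, 1); (2, 4, 0, 0, 0))


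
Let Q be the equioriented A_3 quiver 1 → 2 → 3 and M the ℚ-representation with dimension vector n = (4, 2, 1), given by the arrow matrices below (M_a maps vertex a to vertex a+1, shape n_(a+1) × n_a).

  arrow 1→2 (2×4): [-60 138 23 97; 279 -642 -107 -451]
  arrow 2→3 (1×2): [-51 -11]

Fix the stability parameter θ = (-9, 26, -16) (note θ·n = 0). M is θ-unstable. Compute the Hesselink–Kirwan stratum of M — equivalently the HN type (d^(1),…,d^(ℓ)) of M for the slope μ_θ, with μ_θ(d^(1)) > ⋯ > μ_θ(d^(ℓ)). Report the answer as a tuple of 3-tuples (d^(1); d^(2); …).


Interval decomposition of M: I[1,1]^2, I[1,2], I[1,3].
HN type (ℓ=3): μ^(1)=26; μ^(2)=5; μ^(3)=-9

((0, 1, 0); (0, 1, 1); (4, 0, 0))


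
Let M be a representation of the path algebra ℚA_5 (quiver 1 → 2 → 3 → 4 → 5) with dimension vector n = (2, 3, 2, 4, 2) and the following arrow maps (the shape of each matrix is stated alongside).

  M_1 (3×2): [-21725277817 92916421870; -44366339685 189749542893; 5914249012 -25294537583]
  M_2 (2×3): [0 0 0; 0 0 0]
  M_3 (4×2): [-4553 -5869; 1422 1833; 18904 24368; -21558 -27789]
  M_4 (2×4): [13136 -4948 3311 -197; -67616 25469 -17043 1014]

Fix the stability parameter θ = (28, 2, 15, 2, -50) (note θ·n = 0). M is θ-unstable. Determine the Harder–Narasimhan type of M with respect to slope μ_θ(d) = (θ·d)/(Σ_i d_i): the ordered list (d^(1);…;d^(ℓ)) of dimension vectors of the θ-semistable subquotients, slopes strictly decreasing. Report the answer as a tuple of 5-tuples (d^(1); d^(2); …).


Via rank(M_{q-1}∘⋯∘M_p): M ≅ I[1,2]^2, I[2,2], I[3,4], I[3,5], I[4,4], I[4,5].
μ_θ-semistable layers: μ^(1)=15; μ^(2)=17/2; μ^(3)=2; μ^(4)=-11; μ^(5)=-24

((2, 2, 0, 0, 0); (0, 0, 1, 1, 0); (0, 1, 0, 1, 0); (0, 0, 1, 1, 1); (0, 0, 0, 1, 1))


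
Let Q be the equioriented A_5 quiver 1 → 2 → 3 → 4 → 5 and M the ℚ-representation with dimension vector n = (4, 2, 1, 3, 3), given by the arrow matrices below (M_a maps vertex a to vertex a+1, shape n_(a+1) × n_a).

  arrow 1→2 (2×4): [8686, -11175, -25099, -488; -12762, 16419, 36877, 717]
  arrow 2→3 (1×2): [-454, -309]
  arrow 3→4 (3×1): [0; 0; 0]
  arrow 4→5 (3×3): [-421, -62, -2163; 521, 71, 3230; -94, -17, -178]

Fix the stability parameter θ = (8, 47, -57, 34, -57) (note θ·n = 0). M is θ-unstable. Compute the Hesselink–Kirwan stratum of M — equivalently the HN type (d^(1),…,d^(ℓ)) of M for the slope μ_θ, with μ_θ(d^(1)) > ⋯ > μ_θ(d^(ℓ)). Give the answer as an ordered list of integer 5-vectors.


Via rank(M_{q-1}∘⋯∘M_p): M ≅ I[1,1]^2, I[1,2], I[1,3], I[4,5]^3.
μ_θ-semistable layers: μ^(1)=47; μ^(2)=8; μ^(3)=-2/3; μ^(4)=-23/2

((0, 1, 0, 0, 0); (3, 0, 0, 0, 0); (1, 1, 1, 0, 0); (0, 0, 0, 3, 3))


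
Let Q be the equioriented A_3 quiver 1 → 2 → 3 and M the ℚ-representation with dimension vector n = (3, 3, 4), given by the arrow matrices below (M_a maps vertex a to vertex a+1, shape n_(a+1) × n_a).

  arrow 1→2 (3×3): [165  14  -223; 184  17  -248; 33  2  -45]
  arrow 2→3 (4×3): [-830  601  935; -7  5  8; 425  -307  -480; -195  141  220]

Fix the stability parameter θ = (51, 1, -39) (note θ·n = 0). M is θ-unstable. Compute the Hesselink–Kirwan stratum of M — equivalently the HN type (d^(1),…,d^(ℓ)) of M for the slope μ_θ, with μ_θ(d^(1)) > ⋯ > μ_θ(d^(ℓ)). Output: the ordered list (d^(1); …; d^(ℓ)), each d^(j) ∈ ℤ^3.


Via rank(M_{q-1}∘⋯∘M_p): M ≅ I[1,2], I[1,3]^2, I[3,3]^2.
μ_θ-semistable layers: μ^(1)=26; μ^(2)=13/3; μ^(3)=-39

((1, 1, 0); (2, 2, 2); (0, 0, 2))


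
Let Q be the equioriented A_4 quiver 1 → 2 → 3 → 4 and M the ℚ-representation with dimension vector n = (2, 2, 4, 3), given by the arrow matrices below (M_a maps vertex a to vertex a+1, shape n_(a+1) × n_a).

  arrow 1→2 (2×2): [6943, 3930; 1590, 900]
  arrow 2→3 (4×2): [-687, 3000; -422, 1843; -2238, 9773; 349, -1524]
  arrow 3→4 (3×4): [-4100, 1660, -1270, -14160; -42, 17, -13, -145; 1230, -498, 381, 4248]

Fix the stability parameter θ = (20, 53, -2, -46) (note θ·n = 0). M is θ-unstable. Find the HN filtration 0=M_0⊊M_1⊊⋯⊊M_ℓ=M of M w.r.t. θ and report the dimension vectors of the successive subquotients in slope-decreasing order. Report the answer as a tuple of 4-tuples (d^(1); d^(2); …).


Via rank(M_{q-1}∘⋯∘M_p): M ≅ I[1,1], I[1,4], I[2,4], I[3,3]^2, I[4,4].
μ_θ-semistable layers: μ^(1)=20; μ^(2)=25/4; μ^(3)=5/3; μ^(4)=-2; μ^(5)=-46

((1, 0, 0, 0); (1, 1, 1, 1); (0, 1, 1, 1); (0, 0, 2, 0); (0, 0, 0, 1))


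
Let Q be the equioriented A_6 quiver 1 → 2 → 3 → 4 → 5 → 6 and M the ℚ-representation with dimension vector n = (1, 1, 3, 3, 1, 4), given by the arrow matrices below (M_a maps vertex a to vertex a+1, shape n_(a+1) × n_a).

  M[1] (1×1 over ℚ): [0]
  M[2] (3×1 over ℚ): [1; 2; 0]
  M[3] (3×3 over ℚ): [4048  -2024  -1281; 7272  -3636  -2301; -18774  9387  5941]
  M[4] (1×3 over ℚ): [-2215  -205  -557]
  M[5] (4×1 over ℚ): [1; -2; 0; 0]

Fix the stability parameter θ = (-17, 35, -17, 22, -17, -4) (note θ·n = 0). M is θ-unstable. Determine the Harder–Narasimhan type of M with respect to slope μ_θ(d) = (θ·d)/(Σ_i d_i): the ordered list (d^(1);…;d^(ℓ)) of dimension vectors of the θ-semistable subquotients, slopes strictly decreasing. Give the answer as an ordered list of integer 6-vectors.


Via rank(M_{q-1}∘⋯∘M_p): M ≅ I[1,1], I[2,3], I[3,4], I[3,6], I[4,4], I[6,6]^3.
μ_θ-semistable layers: μ^(1)=22; μ^(2)=9; μ^(3)=1/3; μ^(4)=-4; μ^(5)=-17

((0, 0, 0, 2, 0, 0); (0, 1, 1, 0, 0, 0); (0, 0, 0, 1, 1, 1); (0, 0, 0, 0, 0, 3); (1, 0, 2, 0, 0, 0))


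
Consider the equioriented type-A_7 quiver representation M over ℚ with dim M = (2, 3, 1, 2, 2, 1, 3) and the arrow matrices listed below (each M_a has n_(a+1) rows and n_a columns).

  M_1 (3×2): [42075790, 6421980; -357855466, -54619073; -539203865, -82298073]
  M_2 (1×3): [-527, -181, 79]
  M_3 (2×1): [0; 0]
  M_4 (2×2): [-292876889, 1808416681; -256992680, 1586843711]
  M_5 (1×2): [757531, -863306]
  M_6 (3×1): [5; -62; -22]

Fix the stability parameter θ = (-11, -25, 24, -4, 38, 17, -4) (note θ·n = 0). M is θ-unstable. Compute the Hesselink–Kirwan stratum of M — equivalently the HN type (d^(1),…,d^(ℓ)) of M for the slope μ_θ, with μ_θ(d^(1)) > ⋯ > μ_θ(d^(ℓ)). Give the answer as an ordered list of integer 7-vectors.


Interval decomposition of M: I[1,2], I[1,3], I[2,2], I[4,5], I[4,7], I[7,7]^2.
HN type (ℓ=6): μ^(1)=38; μ^(2)=24; μ^(3)=17; μ^(4)=-4; μ^(5)=-18; μ^(6)=-25

((0, 0, 0, 0, 1, 0, 0); (0, 0, 1, 0, 0, 0, 0); (0, 0, 0, 0, 1, 1, 1); (0, 0, 0, 2, 0, 0, 2); (2, 2, 0, 0, 0, 0, 0); (0, 1, 0, 0, 0, 0, 0))


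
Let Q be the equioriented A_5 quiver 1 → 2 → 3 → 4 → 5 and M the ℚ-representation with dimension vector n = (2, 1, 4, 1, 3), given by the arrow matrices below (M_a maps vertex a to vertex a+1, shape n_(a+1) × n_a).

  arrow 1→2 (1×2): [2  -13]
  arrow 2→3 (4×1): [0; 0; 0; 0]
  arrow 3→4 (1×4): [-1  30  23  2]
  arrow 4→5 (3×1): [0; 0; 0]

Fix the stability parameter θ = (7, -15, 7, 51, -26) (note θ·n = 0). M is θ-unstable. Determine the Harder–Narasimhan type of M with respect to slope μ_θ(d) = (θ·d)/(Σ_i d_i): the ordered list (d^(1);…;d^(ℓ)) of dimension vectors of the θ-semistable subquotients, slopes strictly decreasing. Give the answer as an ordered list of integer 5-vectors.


Barcode: M ≅ I[1,1], I[1,2], I[3,3]^3, I[3,4], I[5,5]^3. HN layers by μ_θ (4 steps, strictly decreasing):
  μ^(1)=51; μ^(2)=7; μ^(3)=-4; μ^(4)=-26

((0, 0, 0, 1, 0); (1, 0, 4, 0, 0); (1, 1, 0, 0, 0); (0, 0, 0, 0, 3))


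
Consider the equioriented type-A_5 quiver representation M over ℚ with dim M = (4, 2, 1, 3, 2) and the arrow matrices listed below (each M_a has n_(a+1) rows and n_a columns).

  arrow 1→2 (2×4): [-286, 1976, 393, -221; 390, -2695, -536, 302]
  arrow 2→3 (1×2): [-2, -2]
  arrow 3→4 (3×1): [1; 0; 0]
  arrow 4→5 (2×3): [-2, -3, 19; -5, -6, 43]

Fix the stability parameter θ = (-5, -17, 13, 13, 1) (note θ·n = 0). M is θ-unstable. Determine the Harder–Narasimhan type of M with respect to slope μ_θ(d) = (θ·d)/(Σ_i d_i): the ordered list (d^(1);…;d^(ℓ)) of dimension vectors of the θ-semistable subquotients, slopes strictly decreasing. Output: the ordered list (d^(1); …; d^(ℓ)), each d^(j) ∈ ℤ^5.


Via rank(M_{q-1}∘⋯∘M_p): M ≅ I[1,1]^2, I[1,2], I[1,5], I[4,4], I[4,5].
μ_θ-semistable layers: μ^(1)=13; μ^(2)=9; μ^(3)=7; μ^(4)=-5; μ^(5)=-11

((0, 0, 0, 1, 0); (0, 0, 1, 1, 1); (0, 0, 0, 1, 1); (2, 0, 0, 0, 0); (2, 2, 0, 0, 0))


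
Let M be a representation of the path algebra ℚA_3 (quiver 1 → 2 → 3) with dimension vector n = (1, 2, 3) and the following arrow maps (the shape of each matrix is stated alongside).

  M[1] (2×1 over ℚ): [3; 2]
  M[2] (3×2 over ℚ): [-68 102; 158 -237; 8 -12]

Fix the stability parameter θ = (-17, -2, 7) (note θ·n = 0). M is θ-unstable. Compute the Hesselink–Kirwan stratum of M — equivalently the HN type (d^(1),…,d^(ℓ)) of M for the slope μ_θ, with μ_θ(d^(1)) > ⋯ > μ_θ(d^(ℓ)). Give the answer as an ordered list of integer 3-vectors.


Via rank(M_{q-1}∘⋯∘M_p): M ≅ I[1,2], I[2,3], I[3,3]^2.
μ_θ-semistable layers: μ^(1)=7; μ^(2)=-2; μ^(3)=-17

((0, 0, 3); (0, 2, 0); (1, 0, 0))


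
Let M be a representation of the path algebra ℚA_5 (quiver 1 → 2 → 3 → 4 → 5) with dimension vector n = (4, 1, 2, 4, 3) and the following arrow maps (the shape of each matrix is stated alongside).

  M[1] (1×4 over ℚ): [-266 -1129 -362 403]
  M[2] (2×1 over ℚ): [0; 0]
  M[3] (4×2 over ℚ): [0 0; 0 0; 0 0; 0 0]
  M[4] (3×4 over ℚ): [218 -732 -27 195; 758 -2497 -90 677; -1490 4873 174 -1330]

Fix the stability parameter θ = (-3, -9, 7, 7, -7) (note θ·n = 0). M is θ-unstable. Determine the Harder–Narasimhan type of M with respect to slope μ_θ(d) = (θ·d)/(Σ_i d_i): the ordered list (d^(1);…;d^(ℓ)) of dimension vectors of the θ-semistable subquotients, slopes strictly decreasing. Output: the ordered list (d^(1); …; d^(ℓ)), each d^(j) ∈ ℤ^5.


Interval decomposition of M: I[1,1]^3, I[1,2], I[3,3]^2, I[4,4], I[4,5]^3.
HN type (ℓ=4): μ^(1)=7; μ^(2)=0; μ^(3)=-3; μ^(4)=-6

((0, 0, 2, 1, 0); (0, 0, 0, 3, 3); (3, 0, 0, 0, 0); (1, 1, 0, 0, 0))


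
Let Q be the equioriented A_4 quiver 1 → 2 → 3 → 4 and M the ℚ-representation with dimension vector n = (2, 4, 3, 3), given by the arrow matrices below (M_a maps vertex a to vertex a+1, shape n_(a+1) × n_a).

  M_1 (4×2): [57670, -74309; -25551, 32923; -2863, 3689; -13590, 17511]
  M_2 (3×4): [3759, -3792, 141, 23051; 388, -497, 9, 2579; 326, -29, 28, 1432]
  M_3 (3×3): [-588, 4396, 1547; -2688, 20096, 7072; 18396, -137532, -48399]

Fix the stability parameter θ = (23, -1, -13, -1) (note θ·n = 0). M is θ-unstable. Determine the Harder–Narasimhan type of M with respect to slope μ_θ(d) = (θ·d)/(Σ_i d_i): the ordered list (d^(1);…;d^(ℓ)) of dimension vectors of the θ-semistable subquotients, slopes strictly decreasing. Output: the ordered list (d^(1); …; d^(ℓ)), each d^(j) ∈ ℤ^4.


Via rank(M_{q-1}∘⋯∘M_p): M ≅ I[1,3], I[1,4], I[2,2], I[2,3], I[4,4]^2.
μ_θ-semistable layers: μ^(1)=3; μ^(2)=2; μ^(3)=-1; μ^(4)=-7

((1, 1, 1, 0); (1, 1, 1, 1); (0, 1, 0, 2); (0, 1, 1, 0))


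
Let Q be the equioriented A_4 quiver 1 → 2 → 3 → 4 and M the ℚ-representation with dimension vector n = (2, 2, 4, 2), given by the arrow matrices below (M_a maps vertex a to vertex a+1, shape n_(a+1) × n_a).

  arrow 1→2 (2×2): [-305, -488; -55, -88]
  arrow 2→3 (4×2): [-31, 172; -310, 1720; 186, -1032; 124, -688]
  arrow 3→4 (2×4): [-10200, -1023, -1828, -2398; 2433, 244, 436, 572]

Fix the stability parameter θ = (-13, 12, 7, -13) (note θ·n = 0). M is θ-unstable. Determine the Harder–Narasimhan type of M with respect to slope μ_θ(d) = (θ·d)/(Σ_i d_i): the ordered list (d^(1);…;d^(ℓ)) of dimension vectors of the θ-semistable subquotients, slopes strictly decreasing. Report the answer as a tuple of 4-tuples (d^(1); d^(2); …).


Via rank(M_{q-1}∘⋯∘M_p): M ≅ I[1,1], I[1,4], I[2,2], I[3,3]^2, I[3,4].
μ_θ-semistable layers: μ^(1)=12; μ^(2)=7; μ^(3)=2; μ^(4)=-3; μ^(5)=-13

((0, 1, 0, 0); (0, 0, 2, 0); (0, 1, 1, 1); (0, 0, 1, 1); (2, 0, 0, 0))


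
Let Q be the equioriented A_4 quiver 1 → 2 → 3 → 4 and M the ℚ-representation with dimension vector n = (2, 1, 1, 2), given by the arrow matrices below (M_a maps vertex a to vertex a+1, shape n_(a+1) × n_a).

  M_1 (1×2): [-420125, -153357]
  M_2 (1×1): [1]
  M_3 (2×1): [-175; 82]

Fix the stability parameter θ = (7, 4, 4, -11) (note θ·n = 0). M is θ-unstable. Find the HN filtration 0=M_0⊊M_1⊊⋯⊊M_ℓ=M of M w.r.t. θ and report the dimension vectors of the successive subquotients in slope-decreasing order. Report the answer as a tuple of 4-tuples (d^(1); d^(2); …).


Barcode: M ≅ I[1,1], I[1,4], I[4,4]. HN layers by μ_θ (3 steps, strictly decreasing):
  μ^(1)=7; μ^(2)=1; μ^(3)=-11

((1, 0, 0, 0); (1, 1, 1, 1); (0, 0, 0, 1))


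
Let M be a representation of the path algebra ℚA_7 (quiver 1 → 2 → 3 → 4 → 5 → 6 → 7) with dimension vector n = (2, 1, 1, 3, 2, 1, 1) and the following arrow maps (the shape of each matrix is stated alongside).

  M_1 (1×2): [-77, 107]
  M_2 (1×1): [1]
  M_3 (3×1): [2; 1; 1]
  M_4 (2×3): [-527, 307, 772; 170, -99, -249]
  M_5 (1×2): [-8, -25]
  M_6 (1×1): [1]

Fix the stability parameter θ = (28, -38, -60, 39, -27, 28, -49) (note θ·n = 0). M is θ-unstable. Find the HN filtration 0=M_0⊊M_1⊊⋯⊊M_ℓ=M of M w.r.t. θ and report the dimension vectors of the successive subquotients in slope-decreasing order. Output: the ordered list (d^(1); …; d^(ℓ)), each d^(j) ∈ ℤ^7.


Interval decomposition of M: I[1,1], I[1,5], I[4,4], I[4,7].
HN type (ℓ=5): μ^(1)=39; μ^(2)=28; μ^(3)=6; μ^(4)=-9/4; μ^(5)=-70/3

((0, 0, 0, 1, 0, 0, 0); (1, 0, 0, 0, 0, 0, 0); (0, 0, 0, 1, 1, 0, 0); (0, 0, 0, 1, 1, 1, 1); (1, 1, 1, 0, 0, 0, 0))


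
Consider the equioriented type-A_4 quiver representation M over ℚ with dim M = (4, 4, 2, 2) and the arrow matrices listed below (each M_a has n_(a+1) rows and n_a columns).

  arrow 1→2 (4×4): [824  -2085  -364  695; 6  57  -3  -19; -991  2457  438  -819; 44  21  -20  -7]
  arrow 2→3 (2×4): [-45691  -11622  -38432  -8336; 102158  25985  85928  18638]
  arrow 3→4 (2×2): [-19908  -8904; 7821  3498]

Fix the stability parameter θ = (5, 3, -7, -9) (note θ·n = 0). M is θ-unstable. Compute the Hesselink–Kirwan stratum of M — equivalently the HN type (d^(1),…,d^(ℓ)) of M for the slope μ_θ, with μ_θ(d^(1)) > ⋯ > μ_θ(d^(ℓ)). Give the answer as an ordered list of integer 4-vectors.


Interval decomposition of M: I[1,1], I[1,2], I[1,3], I[1,4], I[2,2], I[4,4].
HN type (ℓ=6): μ^(1)=5; μ^(2)=4; μ^(3)=3; μ^(4)=1/3; μ^(5)=-2; μ^(6)=-9

((1, 0, 0, 0); (1, 1, 0, 0); (0, 1, 0, 0); (1, 1, 1, 0); (1, 1, 1, 1); (0, 0, 0, 1))


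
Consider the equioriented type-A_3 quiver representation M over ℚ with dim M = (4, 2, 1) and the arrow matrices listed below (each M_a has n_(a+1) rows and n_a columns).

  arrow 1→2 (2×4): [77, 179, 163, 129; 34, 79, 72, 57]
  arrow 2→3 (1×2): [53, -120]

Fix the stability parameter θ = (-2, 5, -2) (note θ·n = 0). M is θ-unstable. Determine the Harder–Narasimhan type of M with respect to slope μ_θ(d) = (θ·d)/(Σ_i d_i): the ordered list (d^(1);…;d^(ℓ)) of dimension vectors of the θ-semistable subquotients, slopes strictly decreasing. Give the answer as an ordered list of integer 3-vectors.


Barcode: M ≅ I[1,1]^2, I[1,2], I[1,3]. HN layers by μ_θ (3 steps, strictly decreasing):
  μ^(1)=5; μ^(2)=3/2; μ^(3)=-2

((0, 1, 0); (0, 1, 1); (4, 0, 0))
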